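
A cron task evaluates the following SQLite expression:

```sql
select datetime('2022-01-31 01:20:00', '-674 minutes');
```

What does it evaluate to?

2022-01-30 14:06:00

674 minutes = 11h 14m; -674 minutes from 2022-01-31 01:20:00 is 2022-01-30 14:06:00 (crosses midnight).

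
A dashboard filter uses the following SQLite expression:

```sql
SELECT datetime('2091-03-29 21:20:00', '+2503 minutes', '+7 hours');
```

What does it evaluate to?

2091-03-31 22:03:00

2503 minutes = 41h 43m; +2503 minutes from 2091-03-29 21:20:00 is 2091-03-31 15:03:00 (crosses midnight).
+7 hours from 2091-03-31 15:03:00 is 2091-03-31 22:03:00.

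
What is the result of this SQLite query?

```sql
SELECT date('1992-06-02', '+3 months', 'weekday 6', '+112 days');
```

Adding +3 months to 1992-06-02 gives 1992-09-02.
`weekday 6` advances to the next Saturday; 1992-09-02 is a Wednesday, so it moves forward to 1992-09-05.
Applying '+112 days' to 1992-09-05: counting 112 days forward gives 1992-12-26.

1992-12-26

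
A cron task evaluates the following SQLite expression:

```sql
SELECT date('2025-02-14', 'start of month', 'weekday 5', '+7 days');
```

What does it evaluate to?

`start of month` rewinds 2025-02-14 to 2025-02-01.
`weekday 5` advances to the next Friday; 2025-02-01 is a Saturday, so it moves forward to 2025-02-07.
Advancing 7 more days within February lands on 2025-02-14.

2025-02-14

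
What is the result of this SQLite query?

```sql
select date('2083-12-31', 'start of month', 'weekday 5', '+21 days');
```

2083-12-24

`start of month` rewinds 2083-12-31 to 2083-12-01.
`weekday 5` advances to the next Friday; 2083-12-01 is a Wednesday, so it moves forward to 2083-12-03.
Advancing 21 more days within December lands on 2083-12-24.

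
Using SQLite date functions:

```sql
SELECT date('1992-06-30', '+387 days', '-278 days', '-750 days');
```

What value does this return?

1990-09-28

Applying '+387 days' to 1992-06-30: counting 387 days forward gives 1993-07-22.
Applying '-278 days' to 1993-07-22: counting 278 days back gives 1992-10-17.
Applying '-750 days' to 1992-10-17: counting 750 days back gives 1990-09-28.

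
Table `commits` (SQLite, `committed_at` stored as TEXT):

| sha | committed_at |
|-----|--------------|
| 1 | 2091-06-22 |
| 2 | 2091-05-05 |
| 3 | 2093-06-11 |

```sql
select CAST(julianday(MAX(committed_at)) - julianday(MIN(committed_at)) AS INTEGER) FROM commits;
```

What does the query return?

MIN = 2091-05-05, MAX = 2093-06-11.
26 days remain in May 2091 after the 5th (31 − 5).
Full months from June 2091 through May 2093 contribute their day counts.
Then 11 days into June 2093.
Total: 26 + 30 + 31 + 31 + 30 + 31 + 30 + 31 + 31 + 29 + 31 + 30 + 31 + 30 + 31 + 31 + 30 + 31 + 30 + 31 + 31 + 28 + 31 + 30 + 31 + 11 = 768.

768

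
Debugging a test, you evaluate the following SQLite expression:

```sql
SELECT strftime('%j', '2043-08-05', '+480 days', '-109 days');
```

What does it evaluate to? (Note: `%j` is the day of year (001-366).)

First apply '+480 days', '-109 days': 2043-08-05 → 2044-08-10.
Day-of-year for 2044-08-10: days since 2044-01-01 inclusive = 223, zero-padded to 223.

223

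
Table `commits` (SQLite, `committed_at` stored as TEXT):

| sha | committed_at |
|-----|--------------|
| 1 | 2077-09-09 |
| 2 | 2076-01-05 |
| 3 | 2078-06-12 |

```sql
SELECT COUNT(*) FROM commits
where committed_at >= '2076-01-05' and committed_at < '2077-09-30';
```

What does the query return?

Rows in [2076-01-05, 2077-09-30): 2077-09-09, 2076-01-05 → 2 rows.

2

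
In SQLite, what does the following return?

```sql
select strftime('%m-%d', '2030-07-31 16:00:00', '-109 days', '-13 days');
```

03-31

First apply '-109 days', '-13 days': 2030-07-31 16:00:00 → 2030-03-31 16:00:00.
`%m-%d` extracts the month-day: 03-31.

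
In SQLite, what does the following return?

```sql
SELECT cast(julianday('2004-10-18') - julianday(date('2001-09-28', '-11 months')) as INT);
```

Adding -11 months to 2001-09-28 gives 2000-10-28.
3 days remain in October 2000 after the 28th (31 − 28).
Full months from November 2000 through September 2004 contribute their day counts.
Then 18 days into October 2004.
Total: 3 + 30 + 31 + 31 + 28 + 31 + 30 + 31 + 30 + 31 + 31 + 30 + 31 + 30 + 31 + 31 + 28 + 31 + 30 + 31 + 30 + 31 + 31 + 30 + 31 + 30 + 31 + 31 + 28 + 31 + 30 + 31 + 30 + 31 + 31 + 30 + 31 + 30 + 31 + 31 + 29 + 31 + 30 + 31 + 30 + 31 + 31 + 30 + 18 = 1451.

1451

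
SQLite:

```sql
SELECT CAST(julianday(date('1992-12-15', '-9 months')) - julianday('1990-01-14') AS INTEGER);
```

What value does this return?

791

Adding -9 months to 1992-12-15 gives 1992-03-15.
17 days remain in January 1990 after the 14th (31 − 14).
Full months from February 1990 through February 1992 contribute their day counts.
Then 15 days into March 1992.
Total: 17 + 28 + 31 + 30 + 31 + 30 + 31 + 31 + 30 + 31 + 30 + 31 + 31 + 28 + 31 + 30 + 31 + 30 + 31 + 31 + 30 + 31 + 30 + 31 + 31 + 29 + 15 = 791.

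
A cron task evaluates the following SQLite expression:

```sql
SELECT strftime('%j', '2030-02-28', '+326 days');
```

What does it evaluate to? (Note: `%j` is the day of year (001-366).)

First apply '+326 days': 2030-02-28 → 2031-01-20.
Day-of-year for 2031-01-20: days since 2031-01-01 inclusive = 20, zero-padded to 020.

020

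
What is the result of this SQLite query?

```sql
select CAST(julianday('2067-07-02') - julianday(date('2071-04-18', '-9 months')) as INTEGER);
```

Adding -9 months to 2071-04-18 gives 2070-07-18.
29 days remain in July 2067 after the 2nd (31 − 2).
Full months from August 2067 through June 2070 contribute their day counts.
Then 18 days into July 2070.
Total: 29 + 31 + 30 + 31 + 30 + 31 + 31 + 29 + 31 + 30 + 31 + 30 + 31 + 31 + 30 + 31 + 30 + 31 + 31 + 28 + 31 + 30 + 31 + 30 + 31 + 31 + 30 + 31 + 30 + 31 + 31 + 28 + 31 + 30 + 31 + 30 + 18 = 1112.
The subtraction is earlier − later, so the result is −1112 → -1112.

-1112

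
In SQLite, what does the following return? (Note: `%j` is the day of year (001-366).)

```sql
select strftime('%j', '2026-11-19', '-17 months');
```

170

First apply '-17 months': 2026-11-19 → 2025-06-19.
Day-of-year for 2025-06-19: days since 2025-01-01 inclusive = 170, zero-padded to 170.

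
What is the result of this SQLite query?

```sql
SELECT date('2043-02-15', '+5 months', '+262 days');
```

Adding +5 months to 2043-02-15 gives 2043-07-15.
Applying '+262 days' to 2043-07-15: counting 262 days forward gives 2044-04-02.

2044-04-02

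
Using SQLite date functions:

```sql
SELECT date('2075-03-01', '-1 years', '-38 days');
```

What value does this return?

Adding -1 year to 2075-03-01 gives 2074-03-01.
Going back 1 day from 2074-03-01 reaches 2074-02-28 (last day of February, 28 days).
Going back 28 days from 2074-02-28 reaches 2074-01-31 (last day of January, 31 days).
Going back 9 days within January lands on 2074-01-22.

2074-01-22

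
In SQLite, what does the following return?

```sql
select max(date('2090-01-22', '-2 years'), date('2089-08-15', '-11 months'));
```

2088-09-15

date('2090-01-22', '-2 years') → 2088-01-22.
date('2089-08-15', '-11 months') → 2088-09-15.
Later of the two is 2088-09-15.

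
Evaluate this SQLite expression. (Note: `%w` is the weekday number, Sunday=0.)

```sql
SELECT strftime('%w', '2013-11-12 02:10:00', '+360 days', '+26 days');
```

First apply '+360 days', '+26 days': 2013-11-12 02:10:00 → 2014-12-03 02:10:00.
2014-12-03 is a Wednesday; with Sunday=0 that is 3.

3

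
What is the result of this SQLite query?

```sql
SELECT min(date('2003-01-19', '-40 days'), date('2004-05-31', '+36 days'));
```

date('2003-01-19', '-40 days') → 2002-12-10.
date('2004-05-31', '+36 days') → 2004-07-06.
Earlier of the two is 2002-12-10.

2002-12-10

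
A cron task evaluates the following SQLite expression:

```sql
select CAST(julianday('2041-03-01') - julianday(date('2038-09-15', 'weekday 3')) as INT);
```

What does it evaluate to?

898

`weekday 3` advances to the next Wednesday; 2038-09-15 is already a Wednesday, so it stays at 2038-09-15.
15 days remain in September 2038 after the 15th (30 − 15).
Full months from October 2038 through February 2041 contribute their day counts.
Then 1 day into March 2041.
Total: 15 + 31 + 30 + 31 + 31 + 28 + 31 + 30 + 31 + 30 + 31 + 31 + 30 + 31 + 30 + 31 + 31 + 29 + 31 + 30 + 31 + 30 + 31 + 31 + 30 + 31 + 30 + 31 + 31 + 28 + 1 = 898.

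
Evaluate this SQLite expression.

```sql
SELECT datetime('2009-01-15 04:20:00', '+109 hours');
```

2009-01-19 17:20:00

+109 hours from 2009-01-15 04:20:00 is 2009-01-19 17:20:00 (crosses midnight).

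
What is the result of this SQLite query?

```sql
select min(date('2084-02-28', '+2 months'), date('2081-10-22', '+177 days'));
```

2082-04-17

date('2084-02-28', '+2 months') → 2084-04-28.
date('2081-10-22', '+177 days') → 2082-04-17.
Earlier of the two is 2082-04-17.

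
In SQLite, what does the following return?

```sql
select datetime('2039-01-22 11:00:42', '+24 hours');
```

+24 hours from 2039-01-22 11:00:42 is 2039-01-23 11:00:42 (crosses midnight).

2039-01-23 11:00:42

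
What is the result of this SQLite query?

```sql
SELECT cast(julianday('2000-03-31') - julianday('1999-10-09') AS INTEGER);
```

174

22 days remain in October 1999 after the 9th (31 − 9).
November 1999: 30 days.
December 1999: 31 days.
January 2000: 31 days.
February 2000: 29 days (leap year).
Then 31 days into March 2000.
Total: 22 + 30 + 31 + 31 + 29 + 31 = 174.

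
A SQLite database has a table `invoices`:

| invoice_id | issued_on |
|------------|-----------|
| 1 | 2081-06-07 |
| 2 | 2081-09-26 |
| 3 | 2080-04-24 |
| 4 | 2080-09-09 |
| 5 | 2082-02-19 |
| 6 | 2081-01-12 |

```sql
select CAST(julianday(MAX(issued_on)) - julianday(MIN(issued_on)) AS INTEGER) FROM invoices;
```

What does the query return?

666

MIN = 2080-04-24, MAX = 2082-02-19.
6 days remain in April 2080 after the 24th (30 − 24).
Full months from May 2080 through January 2082 contribute their day counts.
Then 19 days into February 2082.
Total: 6 + 31 + 30 + 31 + 31 + 30 + 31 + 30 + 31 + 31 + 28 + 31 + 30 + 31 + 30 + 31 + 31 + 30 + 31 + 30 + 31 + 31 + 19 = 666.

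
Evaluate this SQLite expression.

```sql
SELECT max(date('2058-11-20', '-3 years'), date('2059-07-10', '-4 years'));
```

2055-11-20

date('2058-11-20', '-3 years') → 2055-11-20.
date('2059-07-10', '-4 years') → 2055-07-10.
Later of the two is 2055-11-20.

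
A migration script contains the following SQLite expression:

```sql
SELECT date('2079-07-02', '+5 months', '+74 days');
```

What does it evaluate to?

2080-02-14

Adding +5 months to 2079-07-02 gives 2079-12-02.
Applying '+74 days' to 2079-12-02: counting 74 days forward gives 2080-02-14.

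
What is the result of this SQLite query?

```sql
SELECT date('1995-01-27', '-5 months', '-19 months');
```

Adding -5 months to 1995-01-27 gives 1994-08-27.
Adding -19 months to 1994-08-27 gives 1993-01-27.

1993-01-27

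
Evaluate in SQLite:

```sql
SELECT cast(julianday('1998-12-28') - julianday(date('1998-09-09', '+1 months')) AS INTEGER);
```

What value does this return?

Adding +1 month to 1998-09-09 gives 1998-10-09.
22 days remain in October 1998 after the 9th (31 − 9).
November 1998: 30 days.
Then 28 days into December 1998.
Total: 22 + 30 + 28 = 80.

80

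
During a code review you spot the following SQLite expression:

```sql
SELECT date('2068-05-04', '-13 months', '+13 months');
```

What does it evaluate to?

Adding -13 months to 2068-05-04 gives 2067-04-04.
Adding +13 months to 2067-04-04 gives 2068-05-04.

2068-05-04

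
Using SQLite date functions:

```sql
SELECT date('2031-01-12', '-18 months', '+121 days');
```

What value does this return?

2029-11-10

Adding -18 months to 2031-01-12 gives 2029-07-12.
Applying '+121 days' to 2029-07-12: counting 121 days forward gives 2029-11-10.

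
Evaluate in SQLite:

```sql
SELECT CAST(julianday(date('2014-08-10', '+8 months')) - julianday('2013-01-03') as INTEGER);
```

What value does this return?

Adding +8 months to 2014-08-10 gives 2015-04-10.
28 days remain in January 2013 after the 3rd (31 − 3).
Full months from February 2013 through March 2015 contribute their day counts.
Then 10 days into April 2015.
Total: 28 + 28 + 31 + 30 + 31 + 30 + 31 + 31 + 30 + 31 + 30 + 31 + 31 + 28 + 31 + 30 + 31 + 30 + 31 + 31 + 30 + 31 + 30 + 31 + 31 + 28 + 31 + 10 = 827.

827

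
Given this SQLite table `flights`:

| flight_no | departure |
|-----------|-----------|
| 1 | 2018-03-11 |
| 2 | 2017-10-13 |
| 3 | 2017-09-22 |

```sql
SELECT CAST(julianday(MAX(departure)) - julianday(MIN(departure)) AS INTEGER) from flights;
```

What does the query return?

MIN = 2017-09-22, MAX = 2018-03-11.
8 days remain in September 2017 after the 22nd (30 − 22).
October 2017: 31 days.
November 2017: 30 days.
December 2017: 31 days.
January 2018: 31 days.
February 2018: 28 days.
Then 11 days into March 2018.
Total: 8 + 31 + 30 + 31 + 31 + 28 + 11 = 170.

170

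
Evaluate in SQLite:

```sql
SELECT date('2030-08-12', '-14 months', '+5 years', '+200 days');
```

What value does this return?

2034-12-29

Adding -14 months to 2030-08-12 gives 2029-06-12.
Adding +5 years to 2029-06-12 gives 2034-06-12.
Applying '+200 days' to 2034-06-12: counting 200 days forward gives 2034-12-29.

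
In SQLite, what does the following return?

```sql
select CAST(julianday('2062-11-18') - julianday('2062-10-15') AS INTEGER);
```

34

16 days remain in October 2062 after the 15th (31 − 15).
Then 18 days into November 2062.
Total: 16 + 18 = 34.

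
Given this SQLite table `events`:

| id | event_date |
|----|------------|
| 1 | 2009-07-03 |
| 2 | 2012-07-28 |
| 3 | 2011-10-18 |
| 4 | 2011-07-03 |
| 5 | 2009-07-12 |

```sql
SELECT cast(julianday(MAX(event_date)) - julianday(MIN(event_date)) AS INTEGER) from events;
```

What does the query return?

1121

MIN = 2009-07-03, MAX = 2012-07-28.
28 days remain in July 2009 after the 3rd (31 − 3).
Full months from August 2009 through June 2012 contribute their day counts.
Then 28 days into July 2012.
Total: 28 + 31 + 30 + 31 + 30 + 31 + 31 + 28 + 31 + 30 + 31 + 30 + 31 + 31 + 30 + 31 + 30 + 31 + 31 + 28 + 31 + 30 + 31 + 30 + 31 + 31 + 30 + 31 + 30 + 31 + 31 + 29 + 31 + 30 + 31 + 30 + 28 = 1121.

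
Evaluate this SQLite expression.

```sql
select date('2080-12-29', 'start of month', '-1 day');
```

2080-11-30

`start of month` rewinds 2080-12-29 to 2080-12-01.
Going back 1 day from 2080-12-01 reaches 2080-11-30 (last day of November, 30 days).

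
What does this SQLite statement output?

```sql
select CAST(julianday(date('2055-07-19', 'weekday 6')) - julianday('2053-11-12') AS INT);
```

`weekday 6` advances to the next Saturday; 2055-07-19 is a Monday, so it moves forward to 2055-07-24.
18 days remain in November 2053 after the 12th (30 − 12).
Full months from December 2053 through June 2055 contribute their day counts.
Then 24 days into July 2055.
Total: 18 + 31 + 31 + 28 + 31 + 30 + 31 + 30 + 31 + 31 + 30 + 31 + 30 + 31 + 31 + 28 + 31 + 30 + 31 + 30 + 24 = 619.

619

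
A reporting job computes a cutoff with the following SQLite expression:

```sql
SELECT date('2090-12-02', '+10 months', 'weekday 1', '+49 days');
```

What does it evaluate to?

2091-11-26

Adding +10 months to 2090-12-02 gives 2091-10-02.
`weekday 1` advances to the next Monday; 2091-10-02 is a Tuesday, so it moves forward to 2091-10-08.
Applying '+49 days' to 2091-10-08: counting 49 days forward gives 2091-11-26.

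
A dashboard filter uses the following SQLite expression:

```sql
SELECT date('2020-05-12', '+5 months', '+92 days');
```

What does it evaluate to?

2021-01-12

Adding +5 months to 2020-05-12 gives 2020-10-12.
Applying '+92 days' to 2020-10-12: counting 92 days forward gives 2021-01-12.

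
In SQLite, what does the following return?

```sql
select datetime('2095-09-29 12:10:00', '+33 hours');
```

2095-09-30 21:10:00

+33 hours from 2095-09-29 12:10:00 is 2095-09-30 21:10:00 (crosses midnight).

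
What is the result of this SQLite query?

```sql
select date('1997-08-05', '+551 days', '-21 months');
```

Applying '+551 days' to 1997-08-05: counting 551 days forward gives 1999-02-07.
Adding -21 months to 1999-02-07 gives 1997-05-07.

1997-05-07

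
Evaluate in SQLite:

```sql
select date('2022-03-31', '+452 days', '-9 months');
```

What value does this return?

2022-09-26

Applying '+452 days' to 2022-03-31: counting 452 days forward gives 2023-06-26.
Adding -9 months to 2023-06-26 gives 2022-09-26.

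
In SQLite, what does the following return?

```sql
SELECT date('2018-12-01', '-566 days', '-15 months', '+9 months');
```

Applying '-566 days' to 2018-12-01: counting 566 days back gives 2017-05-14.
Adding -15 months to 2017-05-14 gives 2016-02-14.
Adding +9 months to 2016-02-14 gives 2016-11-14.

2016-11-14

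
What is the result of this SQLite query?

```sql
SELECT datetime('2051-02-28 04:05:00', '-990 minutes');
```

2051-02-27 11:35:00

990 minutes = 16h 30m; -990 minutes from 2051-02-28 04:05:00 is 2051-02-27 11:35:00 (crosses midnight).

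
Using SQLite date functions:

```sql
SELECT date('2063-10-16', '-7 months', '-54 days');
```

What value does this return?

2063-01-21

Adding -7 months to 2063-10-16 gives 2063-03-16.
Applying '-54 days' to 2063-03-16: counting 54 days back gives 2063-01-21.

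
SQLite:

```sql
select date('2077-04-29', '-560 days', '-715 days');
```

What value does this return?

Applying '-560 days' to 2077-04-29: counting 560 days back gives 2075-10-17.
Applying '-715 days' to 2075-10-17: counting 715 days back gives 2073-11-01.

2073-11-01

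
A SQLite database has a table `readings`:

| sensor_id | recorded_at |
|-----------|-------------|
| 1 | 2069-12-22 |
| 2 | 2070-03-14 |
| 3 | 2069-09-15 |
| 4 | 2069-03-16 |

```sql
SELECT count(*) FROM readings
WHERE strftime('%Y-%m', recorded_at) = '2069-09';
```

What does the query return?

Rows with year-month 2069-09: 2069-09-15 → 1.

1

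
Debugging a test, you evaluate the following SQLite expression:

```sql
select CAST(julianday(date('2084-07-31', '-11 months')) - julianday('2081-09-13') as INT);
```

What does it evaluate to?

Adding -11 months to 2084-07-31 gives 2083-08-31.
17 days remain in September 2081 after the 13th (30 − 13).
Full months from October 2081 through July 2083 contribute their day counts.
Then 31 days into August 2083.
Total: 17 + 31 + 30 + 31 + 31 + 28 + 31 + 30 + 31 + 30 + 31 + 31 + 30 + 31 + 30 + 31 + 31 + 28 + 31 + 30 + 31 + 30 + 31 + 31 = 717.

717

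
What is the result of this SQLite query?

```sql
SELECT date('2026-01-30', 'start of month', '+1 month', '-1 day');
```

`start of month` rewinds 2026-01-30 to 2026-01-01.
Adding +1 month to 2026-01-01 gives 2026-02-01.
Going back 1 day from 2026-02-01 reaches 2026-01-31 (last day of January, 31 days).

2026-01-31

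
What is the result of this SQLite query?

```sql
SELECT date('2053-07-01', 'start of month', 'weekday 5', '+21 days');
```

2053-07-25

`start of month` rewinds 2053-07-01 to 2053-07-01.
`weekday 5` advances to the next Friday; 2053-07-01 is a Tuesday, so it moves forward to 2053-07-04.
Advancing 21 more days within July lands on 2053-07-25.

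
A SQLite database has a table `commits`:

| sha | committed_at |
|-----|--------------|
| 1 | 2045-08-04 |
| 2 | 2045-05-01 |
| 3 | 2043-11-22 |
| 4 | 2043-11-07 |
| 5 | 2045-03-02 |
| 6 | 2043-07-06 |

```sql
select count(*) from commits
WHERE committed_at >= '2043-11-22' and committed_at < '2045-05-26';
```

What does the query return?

Rows in [2043-11-22, 2045-05-26): 2045-05-01, 2043-11-22, 2045-03-02 → 3 rows.

3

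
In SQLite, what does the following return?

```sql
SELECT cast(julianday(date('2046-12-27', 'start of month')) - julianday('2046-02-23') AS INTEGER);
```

281

`start of month` rewinds 2046-12-27 to 2046-12-01.
5 days remain in February 2046 after the 23rd (28 − 23).
Full months from March 2046 through November 2046 contribute their day counts.
Then 1 day into December 2046.
Total: 5 + 31 + 30 + 31 + 30 + 31 + 31 + 30 + 31 + 30 + 1 = 281.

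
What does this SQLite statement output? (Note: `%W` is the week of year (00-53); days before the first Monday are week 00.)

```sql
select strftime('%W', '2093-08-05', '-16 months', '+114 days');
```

First apply '-16 months', '+114 days': 2093-08-05 → 2092-07-28.
2092-07-28 is a Monday. SQLite's %W counts Mondays since the year started; the result is 30.

30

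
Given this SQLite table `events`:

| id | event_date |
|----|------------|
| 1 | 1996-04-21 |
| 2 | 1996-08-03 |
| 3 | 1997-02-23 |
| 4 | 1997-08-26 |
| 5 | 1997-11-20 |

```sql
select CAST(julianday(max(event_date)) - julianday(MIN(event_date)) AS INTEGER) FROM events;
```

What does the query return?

MIN = 1996-04-21, MAX = 1997-11-20.
9 days remain in April 1996 after the 21st (30 − 21).
Full months from May 1996 through October 1997 contribute their day counts.
Then 20 days into November 1997.
Total: 9 + 31 + 30 + 31 + 31 + 30 + 31 + 30 + 31 + 31 + 28 + 31 + 30 + 31 + 30 + 31 + 31 + 30 + 31 + 20 = 578.

578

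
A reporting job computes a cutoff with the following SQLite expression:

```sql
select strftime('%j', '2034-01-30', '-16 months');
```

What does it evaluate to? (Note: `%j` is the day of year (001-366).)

274

First apply '-16 months': 2034-01-30 → 2032-09-30.
Day-of-year for 2032-09-30: days since 2032-01-01 inclusive = 274, zero-padded to 274.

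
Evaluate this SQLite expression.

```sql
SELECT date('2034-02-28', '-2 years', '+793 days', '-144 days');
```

Adding -2 years to 2034-02-28 gives 2032-02-28.
Applying '+793 days' to 2032-02-28: counting 793 days forward gives 2034-05-01.
Applying '-144 days' to 2034-05-01: counting 144 days back gives 2033-12-08.

2033-12-08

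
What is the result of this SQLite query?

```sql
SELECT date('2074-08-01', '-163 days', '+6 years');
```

Applying '-163 days' to 2074-08-01: counting 163 days back gives 2074-02-19.
Adding +6 years to 2074-02-19 gives 2080-02-19.

2080-02-19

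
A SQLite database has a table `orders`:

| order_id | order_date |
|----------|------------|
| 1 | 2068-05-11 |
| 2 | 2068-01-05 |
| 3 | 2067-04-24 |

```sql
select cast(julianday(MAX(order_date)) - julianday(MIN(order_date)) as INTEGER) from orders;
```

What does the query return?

383

MIN = 2067-04-24, MAX = 2068-05-11.
6 days remain in April 2067 after the 24th (30 − 24).
Full months from May 2067 through April 2068 contribute their day counts.
Then 11 days into May 2068.
Total: 6 + 31 + 30 + 31 + 31 + 30 + 31 + 30 + 31 + 31 + 29 + 31 + 30 + 11 = 383.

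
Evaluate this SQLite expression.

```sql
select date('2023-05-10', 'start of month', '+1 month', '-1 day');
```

2023-05-31

`start of month` rewinds 2023-05-10 to 2023-05-01.
Adding +1 month to 2023-05-01 gives 2023-06-01.
Going back 1 day from 2023-06-01 reaches 2023-05-31 (last day of May, 31 days).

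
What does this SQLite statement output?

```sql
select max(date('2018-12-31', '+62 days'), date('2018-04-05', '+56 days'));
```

2019-03-03

date('2018-12-31', '+62 days') → 2019-03-03.
date('2018-04-05', '+56 days') → 2018-05-31.
Later of the two is 2019-03-03.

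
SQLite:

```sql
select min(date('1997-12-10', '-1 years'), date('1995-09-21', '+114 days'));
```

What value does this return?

1996-01-13

date('1997-12-10', '-1 years') → 1996-12-10.
date('1995-09-21', '+114 days') → 1996-01-13.
Earlier of the two is 1996-01-13.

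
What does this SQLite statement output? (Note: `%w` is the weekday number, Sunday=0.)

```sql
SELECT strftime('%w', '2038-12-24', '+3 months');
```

4

First apply '+3 months': 2038-12-24 → 2039-03-24.
2039-03-24 is a Thursday; with Sunday=0 that is 4.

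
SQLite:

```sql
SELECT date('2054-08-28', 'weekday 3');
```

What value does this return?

2054-09-02

`weekday 3` advances to the next Wednesday; 2054-08-28 is a Friday, so it moves forward to 2054-09-02.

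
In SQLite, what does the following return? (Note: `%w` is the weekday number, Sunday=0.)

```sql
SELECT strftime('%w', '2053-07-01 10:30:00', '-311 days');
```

6

First apply '-311 days': 2053-07-01 10:30:00 → 2052-08-24 10:30:00.
2052-08-24 is a Saturday; with Sunday=0 that is 6.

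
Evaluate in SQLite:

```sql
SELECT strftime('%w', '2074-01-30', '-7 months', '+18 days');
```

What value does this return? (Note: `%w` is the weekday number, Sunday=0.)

2

First apply '-7 months', '+18 days': 2074-01-30 → 2073-07-18.
2073-07-18 is a Tuesday; with Sunday=0 that is 2.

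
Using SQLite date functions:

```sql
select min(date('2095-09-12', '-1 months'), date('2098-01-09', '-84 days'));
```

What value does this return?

date('2095-09-12', '-1 months') → 2095-08-12.
date('2098-01-09', '-84 days') → 2097-10-17.
Earlier of the two is 2095-08-12.

2095-08-12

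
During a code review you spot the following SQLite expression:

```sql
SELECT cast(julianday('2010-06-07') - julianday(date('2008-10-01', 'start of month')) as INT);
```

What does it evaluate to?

`start of month` rewinds 2008-10-01 to 2008-10-01.
30 days remain in October 2008 after the 1st (31 − 1).
Full months from November 2008 through May 2010 contribute their day counts.
Then 7 days into June 2010.
Total: 30 + 30 + 31 + 31 + 28 + 31 + 30 + 31 + 30 + 31 + 31 + 30 + 31 + 30 + 31 + 31 + 28 + 31 + 30 + 31 + 7 = 614.

614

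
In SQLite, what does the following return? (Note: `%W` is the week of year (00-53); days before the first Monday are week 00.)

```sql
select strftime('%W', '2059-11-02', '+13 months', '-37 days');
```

43

First apply '+13 months', '-37 days': 2059-11-02 → 2060-10-26.
2060-10-26 is a Tuesday. SQLite's %W counts Mondays since the year started; the result is 43.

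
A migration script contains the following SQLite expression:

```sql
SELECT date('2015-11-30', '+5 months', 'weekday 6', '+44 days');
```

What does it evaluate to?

Adding +5 months to 2015-11-30 gives 2016-04-30.
`weekday 6` advances to the next Saturday; 2016-04-30 is already a Saturday, so it stays at 2016-04-30.
Applying '+44 days' to 2016-04-30: counting 44 days forward gives 2016-06-13.

2016-06-13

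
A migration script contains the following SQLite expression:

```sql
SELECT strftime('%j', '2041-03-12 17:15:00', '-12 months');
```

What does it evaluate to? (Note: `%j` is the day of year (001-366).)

072

First apply '-12 months': 2041-03-12 17:15:00 → 2040-03-12 17:15:00.
Day-of-year for 2040-03-12: days since 2040-01-01 inclusive = 72, zero-padded to 072.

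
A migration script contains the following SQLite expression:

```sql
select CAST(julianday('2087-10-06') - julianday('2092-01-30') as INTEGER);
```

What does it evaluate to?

25 days remain in October 2087 after the 6th (31 − 6).
Full months from November 2087 through December 2091 contribute their day counts.
Then 30 days into January 2092.
Total: 25 + 30 + 31 + 31 + 29 + 31 + 30 + 31 + 30 + 31 + 31 + 30 + 31 + 30 + 31 + 31 + 28 + 31 + 30 + 31 + 30 + 31 + 31 + 30 + 31 + 30 + 31 + 31 + 28 + 31 + 30 + 31 + 30 + 31 + 31 + 30 + 31 + 30 + 31 + 31 + 28 + 31 + 30 + 31 + 30 + 31 + 31 + 30 + 31 + 30 + 31 + 30 = 1577.
The subtraction is earlier − later, so the result is −1577 → -1577.

-1577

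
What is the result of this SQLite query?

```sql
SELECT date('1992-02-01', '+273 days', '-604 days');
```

Applying '+273 days' to 1992-02-01: counting 273 days forward gives 1992-10-31.
Applying '-604 days' to 1992-10-31: counting 604 days back gives 1991-03-07.

1991-03-07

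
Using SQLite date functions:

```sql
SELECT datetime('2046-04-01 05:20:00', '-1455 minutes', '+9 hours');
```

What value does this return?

1455 minutes = 24h 15m; -1455 minutes from 2046-04-01 05:20:00 is 2046-03-31 05:05:00 (crosses midnight).
+9 hours from 2046-03-31 05:05:00 is 2046-03-31 14:05:00.

2046-03-31 14:05:00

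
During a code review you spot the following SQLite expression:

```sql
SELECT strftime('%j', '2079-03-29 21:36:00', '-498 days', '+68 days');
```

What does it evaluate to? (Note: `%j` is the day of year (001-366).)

023

First apply '-498 days', '+68 days': 2079-03-29 21:36:00 → 2078-01-23 21:36:00.
Day-of-year for 2078-01-23: days since 2078-01-01 inclusive = 23, zero-padded to 023.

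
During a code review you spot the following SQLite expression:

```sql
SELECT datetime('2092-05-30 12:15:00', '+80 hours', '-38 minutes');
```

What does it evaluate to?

+80 hours from 2092-05-30 12:15:00 is 2092-06-02 20:15:00 (crosses midnight).
-38 minutes from 2092-06-02 20:15:00 is 2092-06-02 19:37:00.

2092-06-02 19:37:00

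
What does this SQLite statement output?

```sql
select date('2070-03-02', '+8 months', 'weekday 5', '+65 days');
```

Adding +8 months to 2070-03-02 gives 2070-11-02.
`weekday 5` advances to the next Friday; 2070-11-02 is a Sunday, so it moves forward to 2070-11-07.
Applying '+65 days' to 2070-11-07: counting 65 days forward gives 2071-01-11.

2071-01-11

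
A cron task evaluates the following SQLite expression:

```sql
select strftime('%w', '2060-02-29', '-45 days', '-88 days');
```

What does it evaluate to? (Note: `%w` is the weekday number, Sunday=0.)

0

First apply '-45 days', '-88 days': 2060-02-29 → 2059-10-19.
2059-10-19 is a Sunday; with Sunday=0 that is 0.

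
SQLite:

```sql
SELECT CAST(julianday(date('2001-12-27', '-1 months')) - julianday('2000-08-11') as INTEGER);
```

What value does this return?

Adding -1 month to 2001-12-27 gives 2001-11-27.
20 days remain in August 2000 after the 11th (31 − 11).
Full months from September 2000 through October 2001 contribute their day counts.
Then 27 days into November 2001.
Total: 20 + 30 + 31 + 30 + 31 + 31 + 28 + 31 + 30 + 31 + 30 + 31 + 31 + 30 + 31 + 27 = 473.

473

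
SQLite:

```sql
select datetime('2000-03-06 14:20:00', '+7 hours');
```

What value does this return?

+7 hours from 2000-03-06 14:20:00 is 2000-03-06 21:20:00.

2000-03-06 21:20:00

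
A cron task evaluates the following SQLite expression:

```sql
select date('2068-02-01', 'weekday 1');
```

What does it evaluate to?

2068-02-06

`weekday 1` advances to the next Monday; 2068-02-01 is a Wednesday, so it moves forward to 2068-02-06.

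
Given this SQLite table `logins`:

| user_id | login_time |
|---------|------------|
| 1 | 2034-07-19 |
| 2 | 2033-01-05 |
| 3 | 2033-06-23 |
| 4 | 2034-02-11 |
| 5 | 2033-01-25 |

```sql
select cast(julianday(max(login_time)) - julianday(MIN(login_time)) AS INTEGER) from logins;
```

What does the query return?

560

MIN = 2033-01-05, MAX = 2034-07-19.
26 days remain in January 2033 after the 5th (31 − 5).
Full months from February 2033 through June 2034 contribute their day counts.
Then 19 days into July 2034.
Total: 26 + 28 + 31 + 30 + 31 + 30 + 31 + 31 + 30 + 31 + 30 + 31 + 31 + 28 + 31 + 30 + 31 + 30 + 19 = 560.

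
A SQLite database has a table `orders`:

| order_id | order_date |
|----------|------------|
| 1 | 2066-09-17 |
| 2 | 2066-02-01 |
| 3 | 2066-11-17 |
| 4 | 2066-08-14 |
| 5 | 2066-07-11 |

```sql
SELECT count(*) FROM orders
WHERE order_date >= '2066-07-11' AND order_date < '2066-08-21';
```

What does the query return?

Rows in [2066-07-11, 2066-08-21): 2066-08-14, 2066-07-11 → 2 rows.

2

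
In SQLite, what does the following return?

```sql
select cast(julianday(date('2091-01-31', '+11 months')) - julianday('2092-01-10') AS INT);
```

-10

Adding +11 months to 2091-01-31 gives 2091-12-31.
0 days remain in December 2091 after the 31st (31 − 31).
Then 10 days into January 2092.
Total: 0 + 10 = 10.
The subtraction is earlier − later, so the result is −10 → -10.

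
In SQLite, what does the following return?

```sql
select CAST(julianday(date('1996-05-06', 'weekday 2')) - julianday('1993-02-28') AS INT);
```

1164

`weekday 2` advances to the next Tuesday; 1996-05-06 is a Monday, so it moves forward to 1996-05-07.
0 days remain in February 1993 after the 28th (28 − 28).
Full months from March 1993 through April 1996 contribute their day counts.
Then 7 days into May 1996.
Total: 0 + 31 + 30 + 31 + 30 + 31 + 31 + 30 + 31 + 30 + 31 + 31 + 28 + 31 + 30 + 31 + 30 + 31 + 31 + 30 + 31 + 30 + 31 + 31 + 28 + 31 + 30 + 31 + 30 + 31 + 31 + 30 + 31 + 30 + 31 + 31 + 29 + 31 + 30 + 7 = 1164.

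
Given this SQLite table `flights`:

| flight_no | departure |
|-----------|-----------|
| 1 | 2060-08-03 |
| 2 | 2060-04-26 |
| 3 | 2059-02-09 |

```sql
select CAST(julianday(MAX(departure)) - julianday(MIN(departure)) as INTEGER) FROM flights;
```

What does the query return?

541

MIN = 2059-02-09, MAX = 2060-08-03.
19 days remain in February 2059 after the 9th (28 − 9).
Full months from March 2059 through July 2060 contribute their day counts.
Then 3 days into August 2060.
Total: 19 + 31 + 30 + 31 + 30 + 31 + 31 + 30 + 31 + 30 + 31 + 31 + 29 + 31 + 30 + 31 + 30 + 31 + 3 = 541.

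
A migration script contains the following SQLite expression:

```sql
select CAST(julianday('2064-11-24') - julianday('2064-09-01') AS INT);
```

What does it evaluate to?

84

29 days remain in September 2064 after the 1st (30 − 1).
October 2064: 31 days.
Then 24 days into November 2064.
Total: 29 + 31 + 24 = 84.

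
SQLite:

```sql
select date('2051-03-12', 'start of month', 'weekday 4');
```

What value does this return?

2051-03-02

`start of month` rewinds 2051-03-12 to 2051-03-01.
`weekday 4` advances to the next Thursday; 2051-03-01 is a Wednesday, so it moves forward to 2051-03-02.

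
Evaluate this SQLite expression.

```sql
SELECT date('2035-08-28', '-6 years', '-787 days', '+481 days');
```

2028-10-26

Adding -6 years to 2035-08-28 gives 2029-08-28.
Applying '-787 days' to 2029-08-28: counting 787 days back gives 2027-07-03.
Applying '+481 days' to 2027-07-03: counting 481 days forward gives 2028-10-26.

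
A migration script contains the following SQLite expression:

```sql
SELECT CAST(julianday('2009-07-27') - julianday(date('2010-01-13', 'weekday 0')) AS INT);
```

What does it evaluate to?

`weekday 0` advances to the next Sunday; 2010-01-13 is a Wednesday, so it moves forward to 2010-01-17.
4 days remain in July 2009 after the 27th (31 − 27).
August 2009: 31 days.
September 2009: 30 days.
October 2009: 31 days.
November 2009: 30 days.
December 2009: 31 days.
Then 17 days into January 2010.
Total: 4 + 31 + 30 + 31 + 30 + 31 + 17 = 174.
The subtraction is earlier − later, so the result is −174 → -174.

-174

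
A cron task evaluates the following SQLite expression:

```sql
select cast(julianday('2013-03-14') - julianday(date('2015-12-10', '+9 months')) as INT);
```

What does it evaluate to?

-1276

Adding +9 months to 2015-12-10 gives 2016-09-10.
17 days remain in March 2013 after the 14th (31 − 14).
Full months from April 2013 through August 2016 contribute their day counts.
Then 10 days into September 2016.
Total: 17 + 30 + 31 + 30 + 31 + 31 + 30 + 31 + 30 + 31 + 31 + 28 + 31 + 30 + 31 + 30 + 31 + 31 + 30 + 31 + 30 + 31 + 31 + 28 + 31 + 30 + 31 + 30 + 31 + 31 + 30 + 31 + 30 + 31 + 31 + 29 + 31 + 30 + 31 + 30 + 31 + 31 + 10 = 1276.
The subtraction is earlier − later, so the result is −1276 → -1276.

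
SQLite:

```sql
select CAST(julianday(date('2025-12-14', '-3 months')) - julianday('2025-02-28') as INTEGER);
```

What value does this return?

Adding -3 months to 2025-12-14 gives 2025-09-14.
0 days remain in February 2025 after the 28th (28 − 28).
Full months from March 2025 through August 2025 contribute their day counts.
Then 14 days into September 2025.
Total: 0 + 31 + 30 + 31 + 30 + 31 + 31 + 14 = 198.

198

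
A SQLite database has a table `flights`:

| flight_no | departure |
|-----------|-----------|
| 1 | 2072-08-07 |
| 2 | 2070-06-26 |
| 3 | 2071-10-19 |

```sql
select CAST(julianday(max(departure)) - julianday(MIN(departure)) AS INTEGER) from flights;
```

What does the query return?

773

MIN = 2070-06-26, MAX = 2072-08-07.
4 days remain in June 2070 after the 26th (30 − 26).
Full months from July 2070 through July 2072 contribute their day counts.
Then 7 days into August 2072.
Total: 4 + 31 + 31 + 30 + 31 + 30 + 31 + 31 + 28 + 31 + 30 + 31 + 30 + 31 + 31 + 30 + 31 + 30 + 31 + 31 + 29 + 31 + 30 + 31 + 30 + 31 + 7 = 773.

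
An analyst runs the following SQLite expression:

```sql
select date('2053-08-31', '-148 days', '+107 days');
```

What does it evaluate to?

Applying '-148 days' to 2053-08-31: counting 148 days back gives 2053-04-05.
Applying '+107 days' to 2053-04-05: counting 107 days forward gives 2053-07-21.

2053-07-21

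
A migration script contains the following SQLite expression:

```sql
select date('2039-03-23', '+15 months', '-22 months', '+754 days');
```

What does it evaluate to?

Adding +15 months to 2039-03-23 gives 2040-06-23.
Adding -22 months to 2040-06-23 gives 2038-08-23.
Applying '+754 days' to 2038-08-23: counting 754 days forward gives 2040-09-15.

2040-09-15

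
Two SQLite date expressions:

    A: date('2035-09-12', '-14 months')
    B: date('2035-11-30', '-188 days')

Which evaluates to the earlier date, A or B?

A = 2034-07-12.
B = 2035-05-26.
A is earlier.

A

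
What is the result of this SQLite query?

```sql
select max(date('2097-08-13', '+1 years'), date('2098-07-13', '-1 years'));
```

date('2097-08-13', '+1 years') → 2098-08-13.
date('2098-07-13', '-1 years') → 2097-07-13.
Later of the two is 2098-08-13.

2098-08-13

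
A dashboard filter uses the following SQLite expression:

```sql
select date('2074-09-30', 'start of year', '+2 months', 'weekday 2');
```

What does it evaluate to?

`start of year` rewinds 2074-09-30 to 2074-01-01.
Adding +2 months to 2074-01-01 gives 2074-03-01.
`weekday 2` advances to the next Tuesday; 2074-03-01 is a Thursday, so it moves forward to 2074-03-06.

2074-03-06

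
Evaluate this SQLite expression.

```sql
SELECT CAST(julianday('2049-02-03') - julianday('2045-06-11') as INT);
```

1333

19 days remain in June 2045 after the 11th (30 − 11).
Full months from July 2045 through January 2049 contribute their day counts.
Then 3 days into February 2049.
Total: 19 + 31 + 31 + 30 + 31 + 30 + 31 + 31 + 28 + 31 + 30 + 31 + 30 + 31 + 31 + 30 + 31 + 30 + 31 + 31 + 28 + 31 + 30 + 31 + 30 + 31 + 31 + 30 + 31 + 30 + 31 + 31 + 29 + 31 + 30 + 31 + 30 + 31 + 31 + 30 + 31 + 30 + 31 + 31 + 3 = 1333.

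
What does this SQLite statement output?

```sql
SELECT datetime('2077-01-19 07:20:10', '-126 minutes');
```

126 minutes = 2h 6m; -126 minutes from 2077-01-19 07:20:10 is 2077-01-19 05:14:10.

2077-01-19 05:14:10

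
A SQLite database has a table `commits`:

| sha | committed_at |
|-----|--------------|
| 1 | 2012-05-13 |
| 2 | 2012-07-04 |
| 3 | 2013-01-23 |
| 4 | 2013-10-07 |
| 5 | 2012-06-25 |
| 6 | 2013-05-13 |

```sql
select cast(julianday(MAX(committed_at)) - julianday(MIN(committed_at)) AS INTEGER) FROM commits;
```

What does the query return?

512

MIN = 2012-05-13, MAX = 2013-10-07.
18 days remain in May 2012 after the 13th (31 − 13).
Full months from June 2012 through September 2013 contribute their day counts.
Then 7 days into October 2013.
Total: 18 + 30 + 31 + 31 + 30 + 31 + 30 + 31 + 31 + 28 + 31 + 30 + 31 + 30 + 31 + 31 + 30 + 7 = 512.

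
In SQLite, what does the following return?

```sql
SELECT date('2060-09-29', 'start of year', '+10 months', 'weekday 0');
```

`start of year` rewinds 2060-09-29 to 2060-01-01.
Adding +10 months to 2060-01-01 gives 2060-11-01.
`weekday 0` advances to the next Sunday; 2060-11-01 is a Monday, so it moves forward to 2060-11-07.

2060-11-07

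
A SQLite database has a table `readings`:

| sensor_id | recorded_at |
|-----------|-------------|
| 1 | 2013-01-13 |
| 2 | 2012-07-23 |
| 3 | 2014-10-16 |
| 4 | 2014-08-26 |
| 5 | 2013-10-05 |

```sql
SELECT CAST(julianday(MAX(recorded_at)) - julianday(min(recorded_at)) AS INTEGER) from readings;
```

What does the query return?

MIN = 2012-07-23, MAX = 2014-10-16.
8 days remain in July 2012 after the 23rd (31 − 23).
Full months from August 2012 through September 2014 contribute their day counts.
Then 16 days into October 2014.
Total: 8 + 31 + 30 + 31 + 30 + 31 + 31 + 28 + 31 + 30 + 31 + 30 + 31 + 31 + 30 + 31 + 30 + 31 + 31 + 28 + 31 + 30 + 31 + 30 + 31 + 31 + 30 + 16 = 815.

815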